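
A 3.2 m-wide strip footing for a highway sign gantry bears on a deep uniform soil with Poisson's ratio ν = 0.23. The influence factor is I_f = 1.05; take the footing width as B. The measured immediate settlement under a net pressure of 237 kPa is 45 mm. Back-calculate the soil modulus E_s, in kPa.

S_e = q·B·(1−ν²)/E_s · I_f  ⇒  E_s = q·B·(1−ν²)·I_f / S_e.
E_s = 237 × 3.2 × 0.9471 × 1.05 / 0.045 = 16760 kPa

E_s ≈ 16800 kPa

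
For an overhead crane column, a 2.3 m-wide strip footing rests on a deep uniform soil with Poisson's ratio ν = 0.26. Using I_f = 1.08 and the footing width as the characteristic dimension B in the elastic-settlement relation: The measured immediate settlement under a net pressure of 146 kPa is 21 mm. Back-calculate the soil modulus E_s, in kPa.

S_e = q·B·(1−ν²)/E_s · I_f  ⇒  E_s = q·B·(1−ν²)·I_f / S_e.
E_s = 146 × 2.3 × 0.9324 × 1.08 / 0.021 = 16100 kPa

E_s ≈ 16100 kPa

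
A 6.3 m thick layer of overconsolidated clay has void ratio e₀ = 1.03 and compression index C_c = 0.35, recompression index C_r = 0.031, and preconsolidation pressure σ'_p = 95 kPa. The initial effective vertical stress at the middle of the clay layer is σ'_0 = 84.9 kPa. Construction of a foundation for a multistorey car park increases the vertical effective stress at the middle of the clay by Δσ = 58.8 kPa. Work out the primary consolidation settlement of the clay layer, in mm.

Final effective stress: σ'_f = 84.9 + 58.8 = 143.7 kPa.
σ'_f = 143.7 > σ'_p = 95 kPa, so the stress path crosses the preconsolidation pressure — recompression up to σ'_p, then virgin compression beyond:
S_c = H/(1+e₀)·[C_r·log₁₀(σ'_p/σ'_0) + C_c·log₁₀(σ'_f/σ'_p)]
    = 6.3/2.03 × [0.031×log₁₀(95/84.9) + 0.35×log₁₀(143.7/95)]
    = 3.1034 × [0.0015133 + 0.062907] = 0.1999 m

S_c ≈ 200 mm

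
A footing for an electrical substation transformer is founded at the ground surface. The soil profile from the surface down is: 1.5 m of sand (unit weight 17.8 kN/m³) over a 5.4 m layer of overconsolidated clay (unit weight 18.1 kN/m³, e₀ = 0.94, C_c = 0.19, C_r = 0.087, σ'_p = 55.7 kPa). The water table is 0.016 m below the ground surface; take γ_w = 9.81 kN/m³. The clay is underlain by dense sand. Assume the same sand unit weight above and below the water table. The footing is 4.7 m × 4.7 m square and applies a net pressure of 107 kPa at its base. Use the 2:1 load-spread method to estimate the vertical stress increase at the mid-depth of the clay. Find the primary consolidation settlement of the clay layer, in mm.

S_c ≈ 83.5 mm

Mid-depth of clay below the ground surface: z = 1.5 + 5.4/2 = 4.2 m.
Total vertical stress at mid-clay: σ_v = 17.8×1.5 + 18.1×2.7 = 75.57 kPa.
Pore pressure: u = 9.81×(4.2 − 0.016) = 41.045 kPa.
Initial effective stress: σ'_0 = σ_v − u = 75.57 − 41.045 = 34.525 kPa.
Stress increase at mid-clay by the 2:1 spreading method:
Δσ = qBL/((B+z)(L+z)) = 107×4.7×4.7/((4.7+4.2)(4.7+4.2)) = 29.84 kPa
Final effective stress: σ'_f = 34.525 + 29.84 = 64.365 kPa.
σ'_f = 64.365 > σ'_p = 55.7 kPa, so the stress path crosses the preconsolidation pressure — recompression up to σ'_p, then virgin compression beyond:
S_c = H/(1+e₀)·[C_r·log₁₀(σ'_p/σ'_0) + C_c·log₁₀(σ'_f/σ'_p)]
    = 5.4/1.94 × [0.087×log₁₀(55.7/34.525) + 0.19×log₁₀(64.365/55.7)]
    = 2.7835 × [0.018072 + 0.011931] = 0.08351 m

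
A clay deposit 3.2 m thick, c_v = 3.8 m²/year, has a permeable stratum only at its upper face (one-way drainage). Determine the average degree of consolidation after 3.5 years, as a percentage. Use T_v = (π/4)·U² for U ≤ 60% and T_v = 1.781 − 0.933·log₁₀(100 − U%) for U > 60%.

Drainage path length: H_d = H = 3.2 m (single drainage).
T_v = c_v·t/H_d² = 3.8×3.5/3.2² = 1.2988.
T_v = 1.2988 corresponds to the U > 60% branch:
U = 1 − 10^((1.781 − T_v)/0.933)/100 = 0.9671

U ≈ 96.7 %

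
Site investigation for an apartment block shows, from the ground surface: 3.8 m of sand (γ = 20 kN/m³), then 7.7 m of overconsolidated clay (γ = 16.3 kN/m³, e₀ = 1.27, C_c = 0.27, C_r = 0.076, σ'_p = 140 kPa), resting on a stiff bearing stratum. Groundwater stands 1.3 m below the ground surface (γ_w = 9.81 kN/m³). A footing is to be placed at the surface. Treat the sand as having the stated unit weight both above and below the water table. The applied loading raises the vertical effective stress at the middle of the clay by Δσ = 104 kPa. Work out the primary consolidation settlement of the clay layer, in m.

Mid-depth of clay below the ground surface: z = 3.8 + 7.7/2 = 7.65 m.
Total vertical stress at mid-clay: σ_v = 20×3.8 + 16.3×3.85 = 138.75 kPa.
Pore pressure: u = 9.81×(7.65 − 1.3) = 62.294 kPa.
Initial effective stress: σ'_0 = σ_v − u = 138.75 − 62.294 = 76.456 kPa.
Final effective stress: σ'_f = 76.456 + 104 = 180.46 kPa.
σ'_f = 180.46 > σ'_p = 140 kPa, so the stress path crosses the preconsolidation pressure — recompression up to σ'_p, then virgin compression beyond:
S_c = H/(1+e₀)·[C_r·log₁₀(σ'_p/σ'_0) + C_c·log₁₀(σ'_f/σ'_p)]
    = 7.7/2.27 × [0.076×log₁₀(140/76.456) + 0.27×log₁₀(180.46/140)]
    = 3.3921 × [0.019966 + 0.029768] = 0.1687 m

S_c ≈ 0.169 m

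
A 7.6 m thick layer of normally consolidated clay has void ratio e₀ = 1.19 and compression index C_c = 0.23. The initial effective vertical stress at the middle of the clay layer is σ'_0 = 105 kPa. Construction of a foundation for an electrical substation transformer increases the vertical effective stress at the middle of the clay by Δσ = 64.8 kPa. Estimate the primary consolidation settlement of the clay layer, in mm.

S_c ≈ 167 mm

Final effective stress: σ'_f = σ'_0 + Δσ = 105 + 64.8 = 169.8 kPa.
Normally consolidated clay, so the full stress increment lies on the virgin compression line:
S_c = C_c·H/(1+e₀)·log₁₀(σ'_f/σ'_0) = 0.23×7.6/(1+1.19)×log₁₀(169.8/105)
    = 0.79817 × 0.20875 = 0.1666 m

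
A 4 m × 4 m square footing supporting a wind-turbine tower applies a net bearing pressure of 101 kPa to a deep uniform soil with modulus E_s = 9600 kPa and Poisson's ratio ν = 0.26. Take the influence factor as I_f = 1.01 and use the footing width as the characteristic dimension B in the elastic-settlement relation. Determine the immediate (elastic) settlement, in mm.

S_e ≈ 39.6 mm

Immediate (elastic) settlement: S_e = q·B·(1−ν²)/E_s · I_f.
S_e = 101 × 4 × (1 − 0.26²) / 9600 × 1.01
    = 101 × 4 × 0.9324 / 9600 × 1.01
    = 0.03963 m = 39.63 mm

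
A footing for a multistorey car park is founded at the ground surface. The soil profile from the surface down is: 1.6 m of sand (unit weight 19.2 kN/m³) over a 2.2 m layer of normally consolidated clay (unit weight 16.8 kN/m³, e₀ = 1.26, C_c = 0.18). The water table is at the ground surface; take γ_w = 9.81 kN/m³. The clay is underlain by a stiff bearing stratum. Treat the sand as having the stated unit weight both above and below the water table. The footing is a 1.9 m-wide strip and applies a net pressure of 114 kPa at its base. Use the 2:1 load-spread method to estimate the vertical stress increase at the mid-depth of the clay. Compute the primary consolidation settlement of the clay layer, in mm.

S_c ≈ 85.4 mm

Mid-depth of clay below the ground surface: z = 1.6 + 2.2/2 = 2.7 m.
Total vertical stress at mid-clay: σ_v = 19.2×1.6 + 16.8×1.1 = 49.2 kPa.
Pore pressure: u = 9.81×(2.7 − 0) = 26.487 kPa.
Initial effective stress: σ'_0 = σ_v − u = 49.2 − 26.487 = 22.713 kPa.
Stress increase at mid-clay by the 2:1 spreading method:
Δσ = qB/(B+z) = 114×1.9/(1.9+2.7) = 47.087 kPa
Final effective stress: σ'_f = σ'_0 + Δσ = 22.713 + 47.087 = 69.8 kPa.
Normally consolidated clay, so the full stress increment lies on the virgin compression line:
S_c = C_c·H/(1+e₀)·log₁₀(σ'_f/σ'_0) = 0.18×2.2/(1+1.26)×log₁₀(69.8/22.713)
    = 0.17522 × 0.48758 = 0.08543 m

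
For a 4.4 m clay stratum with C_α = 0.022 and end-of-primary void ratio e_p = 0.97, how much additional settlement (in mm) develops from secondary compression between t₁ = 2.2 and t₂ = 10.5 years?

S_s ≈ 33.4 mm

Secondary compression: S_s = C_α·H/(1+e_p)·log₁₀(t₂/t₁)
S_s = 0.022×4.4/(1+0.97)×log₁₀(10.5/2.2)
    = 0.04914 × 0.6788 = 0.03335 m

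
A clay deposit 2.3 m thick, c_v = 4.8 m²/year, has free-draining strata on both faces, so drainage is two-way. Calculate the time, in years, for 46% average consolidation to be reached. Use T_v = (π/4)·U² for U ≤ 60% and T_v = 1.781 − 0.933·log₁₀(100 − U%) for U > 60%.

Drainage path length: H_d = H/2 = 1.15 m (double drainage).
U ≤ 60%: T_v = (π/4)·U² = (π/4)×0.46² = 0.16619.
t = T_v·H_d²/c_v = 0.16619×1.15²/4.8 = 0.04579 years.

t ≈ 0.0458 years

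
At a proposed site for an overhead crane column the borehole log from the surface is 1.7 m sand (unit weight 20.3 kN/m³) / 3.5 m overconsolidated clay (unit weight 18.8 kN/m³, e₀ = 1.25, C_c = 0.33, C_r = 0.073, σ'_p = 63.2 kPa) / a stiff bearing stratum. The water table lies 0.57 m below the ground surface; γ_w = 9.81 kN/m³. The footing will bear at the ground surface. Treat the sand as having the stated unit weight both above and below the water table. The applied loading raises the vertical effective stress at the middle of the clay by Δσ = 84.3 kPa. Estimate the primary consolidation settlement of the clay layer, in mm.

Mid-depth of clay below the ground surface: z = 1.7 + 3.5/2 = 3.45 m.
Total vertical stress at mid-clay: σ_v = 20.3×1.7 + 18.8×1.75 = 67.41 kPa.
Pore pressure: u = 9.81×(3.45 − 0.57) = 28.253 kPa.
Initial effective stress: σ'_0 = σ_v − u = 67.41 − 28.253 = 39.157 kPa.
Final effective stress: σ'_f = 39.157 + 84.3 = 123.46 kPa.
σ'_f = 123.46 > σ'_p = 63.2 kPa, so the stress path crosses the preconsolidation pressure — recompression up to σ'_p, then virgin compression beyond:
S_c = H/(1+e₀)·[C_r·log₁₀(σ'_p/σ'_0) + C_c·log₁₀(σ'_f/σ'_p)]
    = 3.5/2.25 × [0.073×log₁₀(63.2/39.157) + 0.33×log₁₀(123.46/63.2)]
    = 1.5556 × [0.015177 + 0.095967] = 0.1729 m

S_c ≈ 173 mm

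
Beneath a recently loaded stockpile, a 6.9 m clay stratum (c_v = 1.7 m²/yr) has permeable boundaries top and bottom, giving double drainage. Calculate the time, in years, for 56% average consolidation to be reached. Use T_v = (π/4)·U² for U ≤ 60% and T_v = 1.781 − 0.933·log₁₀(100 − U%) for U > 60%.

t ≈ 1.72 years

Drainage path length: H_d = H/2 = 3.45 m (double drainage).
U ≤ 60%: T_v = (π/4)·U² = (π/4)×0.56² = 0.2463.
t = T_v·H_d²/c_v = 0.2463×3.45²/1.7 = 1.724 years.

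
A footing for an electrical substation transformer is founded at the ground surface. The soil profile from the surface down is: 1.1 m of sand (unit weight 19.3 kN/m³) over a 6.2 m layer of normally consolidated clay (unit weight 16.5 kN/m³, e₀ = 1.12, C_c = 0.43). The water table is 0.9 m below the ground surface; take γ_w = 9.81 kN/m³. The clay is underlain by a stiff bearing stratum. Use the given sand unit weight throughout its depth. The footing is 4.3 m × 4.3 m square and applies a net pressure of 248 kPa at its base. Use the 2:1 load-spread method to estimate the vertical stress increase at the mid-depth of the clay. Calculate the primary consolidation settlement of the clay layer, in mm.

S_c ≈ 519 mm

Mid-depth of clay below the ground surface: z = 1.1 + 6.2/2 = 4.2 m.
Total vertical stress at mid-clay: σ_v = 19.3×1.1 + 16.5×3.1 = 72.38 kPa.
Pore pressure: u = 9.81×(4.2 − 0.9) = 32.373 kPa.
Initial effective stress: σ'_0 = σ_v − u = 72.38 − 32.373 = 40.007 kPa.
Stress increase at mid-clay by the 2:1 spreading method:
Δσ = qBL/((B+z)(L+z)) = 248×4.3×4.3/((4.3+4.2)(4.3+4.2)) = 63.467 kPa
Final effective stress: σ'_f = σ'_0 + Δσ = 40.007 + 63.467 = 103.47 kPa.
Normally consolidated clay, so the full stress increment lies on the virgin compression line:
S_c = C_c·H/(1+e₀)·log₁₀(σ'_f/σ'_0) = 0.43×6.2/(1+1.12)×log₁₀(103.47/40.007)
    = 1.2575 × 0.41268 = 0.5189 m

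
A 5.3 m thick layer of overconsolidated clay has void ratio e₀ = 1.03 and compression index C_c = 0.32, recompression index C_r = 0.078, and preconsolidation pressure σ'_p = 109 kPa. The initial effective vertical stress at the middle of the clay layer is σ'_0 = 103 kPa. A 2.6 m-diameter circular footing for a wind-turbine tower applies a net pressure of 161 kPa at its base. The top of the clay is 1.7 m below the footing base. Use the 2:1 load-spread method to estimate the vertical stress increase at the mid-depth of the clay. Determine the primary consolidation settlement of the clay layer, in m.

S_c ≈ 0.0562 m

Mid-depth of clay below the footing base: z = 1.7 + 5.3/2 = 4.35 m.
Stress increase at mid-clay by the 2:1 spreading method:
Δσ ≈ qD²/(D+z)² = 161×2.6²/(2.6+4.35)² = 22.532 kPa
Final effective stress: σ'_f = 103 + 22.532 = 125.53 kPa.
σ'_f = 125.53 > σ'_p = 109 kPa, so the stress path crosses the preconsolidation pressure — recompression up to σ'_p, then virgin compression beyond:
S_c = H/(1+e₀)·[C_r·log₁₀(σ'_p/σ'_0) + C_c·log₁₀(σ'_f/σ'_p)]
    = 5.3/2.03 × [0.078×log₁₀(109/103) + 0.32×log₁₀(125.53/109)]
    = 2.6108 × [0.001918 + 0.019623] = 0.05624 m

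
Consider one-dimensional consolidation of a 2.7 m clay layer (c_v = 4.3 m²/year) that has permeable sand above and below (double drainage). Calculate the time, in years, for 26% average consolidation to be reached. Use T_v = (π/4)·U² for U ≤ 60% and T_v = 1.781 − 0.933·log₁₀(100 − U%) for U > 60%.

t ≈ 0.0225 years

Drainage path length: H_d = H/2 = 1.35 m (double drainage).
U ≤ 60%: T_v = (π/4)·U² = (π/4)×0.26² = 0.053093.
t = T_v·H_d²/c_v = 0.053093×1.35²/4.3 = 0.0225 years.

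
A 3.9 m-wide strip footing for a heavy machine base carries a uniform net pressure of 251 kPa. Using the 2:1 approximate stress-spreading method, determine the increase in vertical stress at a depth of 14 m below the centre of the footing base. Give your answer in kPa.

Δσ_z ≈ 54.7 kPa

By the 2:1 method the load spreads at 1 horizontal : 2 vertical, so at depth z the loaded area has grown by z in each plan dimension:
Δσ = qB/(B+z) = 251×3.9/(3.9+14) = 54.687 kPa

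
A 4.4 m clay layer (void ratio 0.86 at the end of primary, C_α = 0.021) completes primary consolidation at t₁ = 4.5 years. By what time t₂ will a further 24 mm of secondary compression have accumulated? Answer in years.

S_s = C_α·H/(1+e_p)·log₁₀(t₂/t₁) ⇒ log₁₀(t₂/t₁) = S_s·(1+e_p)/(C_α·H).
log₁₀(t₂/t₁) = 0.024 × (1+0.86) / (0.021×4.4) = 0.4831
t₂ = t₁ × 10^0.4831 = 4.5 × 3.042 = 13.69 years

t₂ ≈ 13.7 years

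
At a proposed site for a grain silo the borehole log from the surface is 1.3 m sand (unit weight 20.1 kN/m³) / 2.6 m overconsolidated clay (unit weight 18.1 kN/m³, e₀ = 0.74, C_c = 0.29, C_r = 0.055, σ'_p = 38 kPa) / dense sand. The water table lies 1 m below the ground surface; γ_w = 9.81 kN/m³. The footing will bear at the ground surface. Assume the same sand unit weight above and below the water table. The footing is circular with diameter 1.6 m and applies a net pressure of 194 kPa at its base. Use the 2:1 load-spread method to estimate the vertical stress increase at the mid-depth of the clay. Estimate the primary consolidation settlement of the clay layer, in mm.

Mid-depth of clay below the ground surface: z = 1.3 + 2.6/2 = 2.6 m.
Total vertical stress at mid-clay: σ_v = 20.1×1.3 + 18.1×1.3 = 49.66 kPa.
Pore pressure: u = 9.81×(2.6 − 1) = 15.696 kPa.
Initial effective stress: σ'_0 = σ_v − u = 49.66 − 15.696 = 33.964 kPa.
Stress increase at mid-clay by the 2:1 spreading method:
Δσ ≈ qD²/(D+z)² = 194×1.6²/(1.6+2.6)² = 28.154 kPa
Final effective stress: σ'_f = 33.964 + 28.154 = 62.118 kPa.
σ'_f = 62.118 > σ'_p = 38 kPa, so the stress path crosses the preconsolidation pressure — recompression up to σ'_p, then virgin compression beyond:
S_c = H/(1+e₀)·[C_r·log₁₀(σ'_p/σ'_0) + C_c·log₁₀(σ'_f/σ'_p)]
    = 2.6/1.74 × [0.055×log₁₀(38/33.964) + 0.29×log₁₀(62.118/38)]
    = 1.4943 × [0.0026821 + 0.061896] = 0.0965 m

S_c ≈ 96.5 mm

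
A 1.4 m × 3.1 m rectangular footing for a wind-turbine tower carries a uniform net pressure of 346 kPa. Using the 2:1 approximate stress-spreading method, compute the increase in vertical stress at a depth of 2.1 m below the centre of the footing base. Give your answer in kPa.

Δσ_z ≈ 82.5 kPa

By the 2:1 method the load spreads at 1 horizontal : 2 vertical, so at depth z the loaded area has grown by z in each plan dimension:
Δσ = qBL/((B+z)(L+z)) = 346×1.4×3.1/((1.4+2.1)(3.1+2.1)) = 82.508 kPa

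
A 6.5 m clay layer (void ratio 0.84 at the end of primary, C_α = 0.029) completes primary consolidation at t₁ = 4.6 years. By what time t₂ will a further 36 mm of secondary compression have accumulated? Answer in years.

S_s = C_α·H/(1+e_p)·log₁₀(t₂/t₁) ⇒ log₁₀(t₂/t₁) = S_s·(1+e_p)/(C_α·H).
log₁₀(t₂/t₁) = 0.036 × (1+0.84) / (0.029×6.5) = 0.3514
t₂ = t₁ × 10^0.3514 = 4.6 × 2.246 = 10.33 years

t₂ ≈ 10.3 years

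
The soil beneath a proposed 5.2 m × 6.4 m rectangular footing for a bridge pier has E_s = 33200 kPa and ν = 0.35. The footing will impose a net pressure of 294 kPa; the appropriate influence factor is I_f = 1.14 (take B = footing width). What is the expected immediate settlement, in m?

S_e ≈ 0.0461 m

Immediate (elastic) settlement: S_e = q·B·(1−ν²)/E_s · I_f.
S_e = 294 × 5.2 × (1 − 0.35²) / 33200 × 1.14
    = 294 × 5.2 × 0.8775 / 33200 × 1.14
    = 0.04606 m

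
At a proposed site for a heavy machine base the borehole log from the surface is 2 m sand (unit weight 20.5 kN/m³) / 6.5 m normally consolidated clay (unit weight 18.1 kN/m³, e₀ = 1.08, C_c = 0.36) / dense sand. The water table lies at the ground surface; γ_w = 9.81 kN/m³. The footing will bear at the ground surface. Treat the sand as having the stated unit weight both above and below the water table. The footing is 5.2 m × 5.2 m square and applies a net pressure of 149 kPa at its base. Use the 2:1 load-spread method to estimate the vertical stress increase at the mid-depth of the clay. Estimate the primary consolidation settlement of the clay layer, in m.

S_c ≈ 0.277 m

Mid-depth of clay below the ground surface: z = 2 + 6.5/2 = 5.25 m.
Total vertical stress at mid-clay: σ_v = 20.5×2 + 18.1×3.25 = 99.825 kPa.
Pore pressure: u = 9.81×(5.25 − 0) = 51.503 kPa.
Initial effective stress: σ'_0 = σ_v − u = 99.825 − 51.503 = 48.322 kPa.
Stress increase at mid-clay by the 2:1 spreading method:
Δσ = qBL/((B+z)(L+z)) = 149×5.2×5.2/((5.2+5.25)(5.2+5.25)) = 36.894 kPa
Final effective stress: σ'_f = σ'_0 + Δσ = 48.322 + 36.894 = 85.216 kPa.
Normally consolidated clay, so the full stress increment lies on the virgin compression line:
S_c = C_c·H/(1+e₀)·log₁₀(σ'_f/σ'_0) = 0.36×6.5/(1+1.08)×log₁₀(85.216/48.322)
    = 1.125 × 0.24638 = 0.2772 m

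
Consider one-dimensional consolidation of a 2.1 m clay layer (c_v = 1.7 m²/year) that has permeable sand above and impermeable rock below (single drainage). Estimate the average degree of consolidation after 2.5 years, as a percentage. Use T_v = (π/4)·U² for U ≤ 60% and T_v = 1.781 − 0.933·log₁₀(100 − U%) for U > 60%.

Drainage path length: H_d = H = 2.1 m (single drainage).
T_v = c_v·t/H_d² = 1.7×2.5/2.1² = 0.96372.
T_v = 0.96372 corresponds to the U > 60% branch:
U = 1 − 10^((1.781 − T_v)/0.933)/100 = 0.9248

U ≈ 92.5 %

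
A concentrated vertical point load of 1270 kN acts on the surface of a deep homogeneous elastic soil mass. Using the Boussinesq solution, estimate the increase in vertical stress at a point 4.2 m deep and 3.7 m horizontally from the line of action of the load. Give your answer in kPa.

Δσ_z ≈ 8.18 kPa

Boussinesq vertical stress below a point load on an elastic half-space:
Δσ_z = 3P/(2πz²) · [1 + (r/z)²]^(−5/2)
r/z = 3.7/4.2 = 0.88095; [1+(r/z)²]^(−5/2) = 0.23787.
Δσ_z = 3×1270/(2π×4.2²) × 0.23787 = 34.375 × 0.23787 = 8.177 kPa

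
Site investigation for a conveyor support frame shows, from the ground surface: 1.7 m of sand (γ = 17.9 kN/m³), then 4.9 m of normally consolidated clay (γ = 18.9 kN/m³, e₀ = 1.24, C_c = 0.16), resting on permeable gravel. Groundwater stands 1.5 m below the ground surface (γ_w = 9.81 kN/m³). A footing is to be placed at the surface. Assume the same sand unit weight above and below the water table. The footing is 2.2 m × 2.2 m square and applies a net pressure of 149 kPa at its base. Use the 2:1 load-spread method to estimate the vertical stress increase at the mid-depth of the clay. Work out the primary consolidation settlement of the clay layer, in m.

S_c ≈ 0.0459 m

Mid-depth of clay below the ground surface: z = 1.7 + 4.9/2 = 4.15 m.
Total vertical stress at mid-clay: σ_v = 17.9×1.7 + 18.9×2.45 = 76.735 kPa.
Pore pressure: u = 9.81×(4.15 − 1.5) = 25.997 kPa.
Initial effective stress: σ'_0 = σ_v − u = 76.735 − 25.997 = 50.738 kPa.
Stress increase at mid-clay by the 2:1 spreading method:
Δσ = qBL/((B+z)(L+z)) = 149×2.2×2.2/((2.2+4.15)(2.2+4.15)) = 17.885 kPa
Final effective stress: σ'_f = σ'_0 + Δσ = 50.738 + 17.885 = 68.623 kPa.
Normally consolidated clay, so the full stress increment lies on the virgin compression line:
S_c = C_c·H/(1+e₀)·log₁₀(σ'_f/σ'_0) = 0.16×4.9/(1+1.24)×log₁₀(68.623/50.738)
    = 0.35 × 0.13114 = 0.0459 m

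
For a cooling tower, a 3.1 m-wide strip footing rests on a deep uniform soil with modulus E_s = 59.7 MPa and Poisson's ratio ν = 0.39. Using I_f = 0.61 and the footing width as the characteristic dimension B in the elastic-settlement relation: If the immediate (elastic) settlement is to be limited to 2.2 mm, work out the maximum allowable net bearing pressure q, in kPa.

E_s = 59.7 MPa = 59700 kPa.
S_e = q·B·(1−ν²)/E_s · I_f  ⇒  q = S_e·E_s / (B·(1−ν²)·I_f).
q = 0.0022 × 59700 / (3.1 × 0.8479 × 0.61) = 81.91 kPa

q ≈ 81.9 kPa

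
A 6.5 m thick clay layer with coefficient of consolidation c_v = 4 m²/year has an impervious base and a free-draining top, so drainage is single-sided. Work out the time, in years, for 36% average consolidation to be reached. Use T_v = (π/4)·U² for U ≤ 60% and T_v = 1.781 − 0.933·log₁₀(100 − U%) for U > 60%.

t ≈ 1.08 years

Drainage path length: H_d = H = 6.5 m (single drainage).
U ≤ 60%: T_v = (π/4)·U² = (π/4)×0.36² = 0.10179.
t = T_v·H_d²/c_v = 0.10179×6.5²/4 = 1.075 years.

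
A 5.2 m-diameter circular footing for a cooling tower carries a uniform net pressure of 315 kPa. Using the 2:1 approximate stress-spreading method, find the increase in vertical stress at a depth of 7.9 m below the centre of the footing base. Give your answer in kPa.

Δσ_z ≈ 49.6 kPa

By the 2:1 method the load spreads at 1 horizontal : 2 vertical, so at depth z the loaded area has grown by z in each plan dimension:
Δσ ≈ qD²/(D+z)² = 315×5.2²/(5.2+7.9)² = 49.633 kPa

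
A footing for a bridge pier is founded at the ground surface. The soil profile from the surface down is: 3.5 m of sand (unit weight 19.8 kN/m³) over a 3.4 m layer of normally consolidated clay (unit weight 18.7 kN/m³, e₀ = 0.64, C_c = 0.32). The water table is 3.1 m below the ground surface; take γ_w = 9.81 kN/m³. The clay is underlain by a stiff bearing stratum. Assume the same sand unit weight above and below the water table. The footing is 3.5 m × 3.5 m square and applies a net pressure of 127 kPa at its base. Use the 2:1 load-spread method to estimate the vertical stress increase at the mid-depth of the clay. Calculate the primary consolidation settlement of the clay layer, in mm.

S_c ≈ 65.5 mm

Mid-depth of clay below the ground surface: z = 3.5 + 3.4/2 = 5.2 m.
Total vertical stress at mid-clay: σ_v = 19.8×3.5 + 18.7×1.7 = 101.09 kPa.
Pore pressure: u = 9.81×(5.2 − 3.1) = 20.601 kPa.
Initial effective stress: σ'_0 = σ_v − u = 101.09 − 20.601 = 80.489 kPa.
Stress increase at mid-clay by the 2:1 spreading method:
Δσ = qBL/((B+z)(L+z)) = 127×3.5×3.5/((3.5+5.2)(3.5+5.2)) = 20.554 kPa
Final effective stress: σ'_f = σ'_0 + Δσ = 80.489 + 20.554 = 101.04 kPa.
Normally consolidated clay, so the full stress increment lies on the virgin compression line:
S_c = C_c·H/(1+e₀)·log₁₀(σ'_f/σ'_0) = 0.32×3.4/(1+0.64)×log₁₀(101.04/80.489)
    = 0.66341 × 0.098757 = 0.06552 m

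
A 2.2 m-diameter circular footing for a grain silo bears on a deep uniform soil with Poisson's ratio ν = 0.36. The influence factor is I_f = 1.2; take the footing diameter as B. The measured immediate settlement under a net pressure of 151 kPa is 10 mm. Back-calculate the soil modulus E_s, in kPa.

E_s ≈ 34700 kPa

S_e = q·B·(1−ν²)/E_s · I_f  ⇒  E_s = q·B·(1−ν²)·I_f / S_e.
E_s = 151 × 2.2 × 0.8704 × 1.2 / 0.01 = 34700 kPa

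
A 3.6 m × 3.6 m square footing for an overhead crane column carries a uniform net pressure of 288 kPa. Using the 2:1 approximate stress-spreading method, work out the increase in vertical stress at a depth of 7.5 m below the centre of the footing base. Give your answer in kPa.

By the 2:1 method the load spreads at 1 horizontal : 2 vertical, so at depth z the loaded area has grown by z in each plan dimension:
Δσ = qBL/((B+z)(L+z)) = 288×3.6×3.6/((3.6+7.5)(3.6+7.5)) = 30.294 kPa

Δσ_z ≈ 30.3 kPa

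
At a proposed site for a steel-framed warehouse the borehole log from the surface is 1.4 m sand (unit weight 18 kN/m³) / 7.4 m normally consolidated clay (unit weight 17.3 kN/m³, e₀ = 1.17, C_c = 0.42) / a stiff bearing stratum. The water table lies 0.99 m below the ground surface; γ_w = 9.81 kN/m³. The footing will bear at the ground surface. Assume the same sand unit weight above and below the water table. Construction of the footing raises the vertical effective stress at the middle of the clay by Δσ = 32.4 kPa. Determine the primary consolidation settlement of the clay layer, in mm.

S_c ≈ 316 mm

Mid-depth of clay below the ground surface: z = 1.4 + 7.4/2 = 5.1 m.
Total vertical stress at mid-clay: σ_v = 18×1.4 + 17.3×3.7 = 89.21 kPa.
Pore pressure: u = 9.81×(5.1 − 0.99) = 40.319 kPa.
Initial effective stress: σ'_0 = σ_v − u = 89.21 − 40.319 = 48.891 kPa.
Final effective stress: σ'_f = σ'_0 + Δσ = 48.891 + 32.4 = 81.291 kPa.
Normally consolidated clay, so the full stress increment lies on the virgin compression line:
S_c = C_c·H/(1+e₀)·log₁₀(σ'_f/σ'_0) = 0.42×7.4/(1+1.17)×log₁₀(81.291/48.891)
    = 1.4323 × 0.22081 = 0.3163 m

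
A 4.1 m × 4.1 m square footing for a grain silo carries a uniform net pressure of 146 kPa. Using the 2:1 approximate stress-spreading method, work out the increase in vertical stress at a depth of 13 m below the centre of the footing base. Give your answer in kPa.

By the 2:1 method the load spreads at 1 horizontal : 2 vertical, so at depth z the loaded area has grown by z in each plan dimension:
Δσ = qBL/((B+z)(L+z)) = 146×4.1×4.1/((4.1+13)(4.1+13)) = 8.3932 kPa

Δσ_z ≈ 8.39 kPa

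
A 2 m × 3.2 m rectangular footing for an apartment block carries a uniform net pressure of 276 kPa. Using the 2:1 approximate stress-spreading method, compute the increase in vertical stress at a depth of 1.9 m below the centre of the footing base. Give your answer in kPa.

Δσ_z ≈ 88.8 kPa

By the 2:1 method the load spreads at 1 horizontal : 2 vertical, so at depth z the loaded area has grown by z in each plan dimension:
Δσ = qBL/((B+z)(L+z)) = 276×2×3.2/((2+1.9)(3.2+1.9)) = 88.808 kPa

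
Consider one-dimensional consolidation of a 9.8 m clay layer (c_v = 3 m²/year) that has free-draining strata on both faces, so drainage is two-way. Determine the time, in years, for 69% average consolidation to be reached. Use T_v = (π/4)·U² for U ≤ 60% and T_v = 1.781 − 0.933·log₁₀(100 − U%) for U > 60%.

t ≈ 3.12 years

Drainage path length: H_d = H/2 = 4.9 m (double drainage).
U > 60%: T_v = 1.781 − 0.933·log₁₀(100 − 69) = 0.38956.
t = T_v·H_d²/c_v = 0.38956×4.9²/3 = 3.118 years.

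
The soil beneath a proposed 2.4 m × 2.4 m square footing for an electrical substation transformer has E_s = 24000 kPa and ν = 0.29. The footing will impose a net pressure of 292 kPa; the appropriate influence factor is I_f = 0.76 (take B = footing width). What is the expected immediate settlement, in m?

S_e ≈ 0.0203 m

Immediate (elastic) settlement: S_e = q·B·(1−ν²)/E_s · I_f.
S_e = 292 × 2.4 × (1 − 0.29²) / 24000 × 0.76
    = 292 × 2.4 × 0.9159 / 24000 × 0.76
    = 0.02033 m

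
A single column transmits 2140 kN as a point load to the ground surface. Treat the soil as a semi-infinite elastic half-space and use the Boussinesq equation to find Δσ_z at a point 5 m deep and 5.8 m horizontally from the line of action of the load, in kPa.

Boussinesq vertical stress below a point load on an elastic half-space:
Δσ_z = 3P/(2πz²) · [1 + (r/z)²]^(−5/2)
r/z = 5.8/5 = 1.16; [1+(r/z)²]^(−5/2) = 0.11868.
Δσ_z = 3×2140/(2π×5²) × 0.11868 = 40.871 × 0.11868 = 4.851 kPa

Δσ_z ≈ 4.85 kPa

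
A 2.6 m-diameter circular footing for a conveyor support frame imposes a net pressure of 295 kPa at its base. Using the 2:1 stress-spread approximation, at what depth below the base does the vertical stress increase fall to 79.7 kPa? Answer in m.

2:1 spreading — at depth z the loaded area has grown by z in each plan dimension:
qD²/(D+z)² = Δσ_z ⇒ z = D(√(q/Δσ_z) − 1) = 2.6×(√(295/79.7) − 1) = 2.402 m

z ≈ 2.4 m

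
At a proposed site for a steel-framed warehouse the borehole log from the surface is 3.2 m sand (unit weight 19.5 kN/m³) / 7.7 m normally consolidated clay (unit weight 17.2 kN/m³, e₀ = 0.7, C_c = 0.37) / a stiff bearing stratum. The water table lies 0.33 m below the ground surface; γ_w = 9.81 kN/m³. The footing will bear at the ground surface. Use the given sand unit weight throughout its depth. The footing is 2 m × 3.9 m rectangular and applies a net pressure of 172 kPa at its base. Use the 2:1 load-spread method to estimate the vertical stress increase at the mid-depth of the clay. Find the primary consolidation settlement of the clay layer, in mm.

Mid-depth of clay below the ground surface: z = 3.2 + 7.7/2 = 7.05 m.
Total vertical stress at mid-clay: σ_v = 19.5×3.2 + 17.2×3.85 = 128.62 kPa.
Pore pressure: u = 9.81×(7.05 − 0.33) = 65.923 kPa.
Initial effective stress: σ'_0 = σ_v − u = 128.62 − 65.923 = 62.697 kPa.
Stress increase at mid-clay by the 2:1 spreading method:
Δσ = qBL/((B+z)(L+z)) = 172×2×3.9/((2+7.05)(3.9+7.05)) = 13.538 kPa
Final effective stress: σ'_f = σ'_0 + Δσ = 62.697 + 13.538 = 76.235 kPa.
Normally consolidated clay, so the full stress increment lies on the virgin compression line:
S_c = C_c·H/(1+e₀)·log₁₀(σ'_f/σ'_0) = 0.37×7.7/(1+0.7)×log₁₀(76.235/62.697)
    = 1.6759 × 0.084908 = 0.1423 m

S_c ≈ 142 mm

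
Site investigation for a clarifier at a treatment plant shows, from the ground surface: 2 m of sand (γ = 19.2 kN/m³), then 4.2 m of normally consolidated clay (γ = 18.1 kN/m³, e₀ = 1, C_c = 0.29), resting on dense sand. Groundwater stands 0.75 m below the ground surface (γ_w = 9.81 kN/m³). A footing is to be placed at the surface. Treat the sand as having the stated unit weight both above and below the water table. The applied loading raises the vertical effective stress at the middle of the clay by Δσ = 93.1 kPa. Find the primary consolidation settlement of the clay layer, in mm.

S_c ≈ 302 mm

Mid-depth of clay below the ground surface: z = 2 + 4.2/2 = 4.1 m.
Total vertical stress at mid-clay: σ_v = 19.2×2 + 18.1×2.1 = 76.41 kPa.
Pore pressure: u = 9.81×(4.1 − 0.75) = 32.864 kPa.
Initial effective stress: σ'_0 = σ_v − u = 76.41 − 32.864 = 43.546 kPa.
Final effective stress: σ'_f = σ'_0 + Δσ = 43.546 + 93.1 = 136.65 kPa.
Normally consolidated clay, so the full stress increment lies on the virgin compression line:
S_c = C_c·H/(1+e₀)·log₁₀(σ'_f/σ'_0) = 0.29×4.2/(1+1)×log₁₀(136.65/43.546)
    = 0.609 × 0.49666 = 0.3025 m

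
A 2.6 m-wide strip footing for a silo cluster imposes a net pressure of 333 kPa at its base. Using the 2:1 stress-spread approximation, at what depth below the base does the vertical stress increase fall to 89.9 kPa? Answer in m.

z ≈ 7.03 m

2:1 spreading — at depth z the loaded area has grown by z in each plan dimension:
qB/(B+z) = Δσ_z ⇒ z = qB/Δσ_z − B = 333×2.6/89.9 − 2.6 = 7.031 m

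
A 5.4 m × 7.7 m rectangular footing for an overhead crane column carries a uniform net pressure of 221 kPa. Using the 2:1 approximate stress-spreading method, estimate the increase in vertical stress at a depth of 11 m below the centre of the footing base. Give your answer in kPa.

Δσ_z ≈ 30 kPa

By the 2:1 method the load spreads at 1 horizontal : 2 vertical, so at depth z the loaded area has grown by z in each plan dimension:
Δσ = qBL/((B+z)(L+z)) = 221×5.4×7.7/((5.4+11)(7.7+11)) = 29.963 kPa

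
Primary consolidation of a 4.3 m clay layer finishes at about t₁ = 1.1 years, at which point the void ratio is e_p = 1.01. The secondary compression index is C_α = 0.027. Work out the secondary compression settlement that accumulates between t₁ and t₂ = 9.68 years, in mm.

Secondary compression: S_s = C_α·H/(1+e_p)·log₁₀(t₂/t₁)
S_s = 0.027×4.3/(1+1.01)×log₁₀(9.68/1.1)
    = 0.05776 × 0.9445 = 0.05455 m

S_s ≈ 54.6 mm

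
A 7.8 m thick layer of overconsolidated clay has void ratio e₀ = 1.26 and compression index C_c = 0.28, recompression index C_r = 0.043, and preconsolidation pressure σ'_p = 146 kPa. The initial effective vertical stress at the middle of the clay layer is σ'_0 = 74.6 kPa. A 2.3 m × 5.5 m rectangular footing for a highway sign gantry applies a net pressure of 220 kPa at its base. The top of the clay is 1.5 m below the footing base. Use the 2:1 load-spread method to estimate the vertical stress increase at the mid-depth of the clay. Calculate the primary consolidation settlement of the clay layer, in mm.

S_c ≈ 23.7 mm

Mid-depth of clay below the footing base: z = 1.5 + 7.8/2 = 5.4 m.
Stress increase at mid-clay by the 2:1 spreading method:
Δσ = qBL/((B+z)(L+z)) = 220×2.3×5.5/((2.3+5.4)(5.5+5.4)) = 33.159 kPa
Final effective stress: σ'_f = 74.6 + 33.159 = 107.76 kPa.
σ'_f = 107.76 ≤ σ'_p = 146 kPa, so the clay remains overconsolidated and only the recompression index applies:
S_c = C_r·H/(1+e₀)·log₁₀(σ'_f/σ'_0) = 0.043×7.8/2.26×log₁₀(107.76/74.6)
    = 0.14841 × 0.15972 = 0.0237 m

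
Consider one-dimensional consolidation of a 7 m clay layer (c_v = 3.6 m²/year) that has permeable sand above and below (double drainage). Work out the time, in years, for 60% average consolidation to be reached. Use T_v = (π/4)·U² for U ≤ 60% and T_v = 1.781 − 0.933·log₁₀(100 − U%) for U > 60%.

Drainage path length: H_d = H/2 = 3.5 m (double drainage).
U ≤ 60%: T_v = (π/4)·U² = (π/4)×0.6² = 0.28274.
t = T_v·H_d²/c_v = 0.28274×3.5²/3.6 = 0.9621 years.

t ≈ 0.962 years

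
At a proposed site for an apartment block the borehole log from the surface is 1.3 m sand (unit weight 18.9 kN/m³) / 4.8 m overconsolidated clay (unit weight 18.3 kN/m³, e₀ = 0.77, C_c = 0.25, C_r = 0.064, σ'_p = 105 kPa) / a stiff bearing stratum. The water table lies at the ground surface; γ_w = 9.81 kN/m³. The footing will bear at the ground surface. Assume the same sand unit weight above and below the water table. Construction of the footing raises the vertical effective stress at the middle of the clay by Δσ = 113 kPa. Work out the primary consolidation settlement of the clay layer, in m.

S_c ≈ 0.185 m

Mid-depth of clay below the ground surface: z = 1.3 + 4.8/2 = 3.7 m.
Total vertical stress at mid-clay: σ_v = 18.9×1.3 + 18.3×2.4 = 68.49 kPa.
Pore pressure: u = 9.81×(3.7 − 0) = 36.297 kPa.
Initial effective stress: σ'_0 = σ_v − u = 68.49 − 36.297 = 32.193 kPa.
Final effective stress: σ'_f = 32.193 + 113 = 145.19 kPa.
σ'_f = 145.19 > σ'_p = 105 kPa, so the stress path crosses the preconsolidation pressure — recompression up to σ'_p, then virgin compression beyond:
S_c = H/(1+e₀)·[C_r·log₁₀(σ'_p/σ'_0) + C_c·log₁₀(σ'_f/σ'_p)]
    = 4.8/1.77 × [0.064×log₁₀(105/32.193) + 0.25×log₁₀(145.19/105)]
    = 2.7119 × [0.032859 + 0.035187] = 0.1845 m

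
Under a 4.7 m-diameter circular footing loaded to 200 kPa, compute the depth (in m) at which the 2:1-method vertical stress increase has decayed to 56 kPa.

2:1 spreading — at depth z the loaded area has grown by z in each plan dimension:
qD²/(D+z)² = Δσ_z ⇒ z = D(√(q/Δσ_z) − 1) = 4.7×(√(200/56) − 1) = 4.182 m

z ≈ 4.18 m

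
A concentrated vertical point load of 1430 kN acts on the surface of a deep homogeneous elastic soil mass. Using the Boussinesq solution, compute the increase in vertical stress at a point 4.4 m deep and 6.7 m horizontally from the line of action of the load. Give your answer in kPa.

Δσ_z ≈ 1.76 kPa

Boussinesq vertical stress below a point load on an elastic half-space:
Δσ_z = 3P/(2πz²) · [1 + (r/z)²]^(−5/2)
r/z = 6.7/4.4 = 1.5227; [1+(r/z)²]^(−5/2) = 0.04984.
Δσ_z = 3×1430/(2π×4.4²) × 0.04984 = 35.267 × 0.04984 = 1.758 kPa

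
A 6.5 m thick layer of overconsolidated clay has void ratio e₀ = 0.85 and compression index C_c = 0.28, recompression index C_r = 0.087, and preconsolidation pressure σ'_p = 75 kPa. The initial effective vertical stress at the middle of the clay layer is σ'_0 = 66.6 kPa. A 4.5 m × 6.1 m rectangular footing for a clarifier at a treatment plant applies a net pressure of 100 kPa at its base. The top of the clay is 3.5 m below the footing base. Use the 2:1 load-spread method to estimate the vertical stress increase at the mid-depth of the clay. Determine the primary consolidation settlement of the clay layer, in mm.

S_c ≈ 72.2 mm

Mid-depth of clay below the footing base: z = 3.5 + 6.5/2 = 6.75 m.
Stress increase at mid-clay by the 2:1 spreading method:
Δσ = qBL/((B+z)(L+z)) = 100×4.5×6.1/((4.5+6.75)(6.1+6.75)) = 18.988 kPa
Final effective stress: σ'_f = 66.6 + 18.988 = 85.588 kPa.
σ'_f = 85.588 > σ'_p = 75 kPa, so the stress path crosses the preconsolidation pressure — recompression up to σ'_p, then virgin compression beyond:
S_c = H/(1+e₀)·[C_r·log₁₀(σ'_p/σ'_0) + C_c·log₁₀(σ'_f/σ'_p)]
    = 6.5/1.85 × [0.087×log₁₀(75/66.6) + 0.28×log₁₀(85.588/75)]
    = 3.5135 × [0.0044881 + 0.016058] = 0.07219 m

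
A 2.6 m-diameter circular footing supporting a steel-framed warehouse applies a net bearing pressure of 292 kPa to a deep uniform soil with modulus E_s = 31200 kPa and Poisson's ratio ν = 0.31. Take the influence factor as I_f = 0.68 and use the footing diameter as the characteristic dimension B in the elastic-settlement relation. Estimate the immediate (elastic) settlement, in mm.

S_e ≈ 15 mm

Immediate (elastic) settlement: S_e = q·B·(1−ν²)/E_s · I_f.
S_e = 292 × 2.6 × (1 − 0.31²) / 31200 × 0.68
    = 292 × 2.6 × 0.9039 / 31200 × 0.68
    = 0.01496 m = 14.96 mm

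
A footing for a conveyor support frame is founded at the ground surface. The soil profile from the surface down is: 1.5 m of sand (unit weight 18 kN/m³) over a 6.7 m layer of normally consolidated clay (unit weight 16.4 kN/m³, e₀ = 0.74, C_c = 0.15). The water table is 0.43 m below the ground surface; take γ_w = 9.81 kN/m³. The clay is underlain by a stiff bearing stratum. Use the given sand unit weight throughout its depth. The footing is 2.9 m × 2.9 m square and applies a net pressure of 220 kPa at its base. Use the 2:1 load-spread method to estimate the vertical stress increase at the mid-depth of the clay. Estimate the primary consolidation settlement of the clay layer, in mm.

S_c ≈ 147 mm

Mid-depth of clay below the ground surface: z = 1.5 + 6.7/2 = 4.85 m.
Total vertical stress at mid-clay: σ_v = 18×1.5 + 16.4×3.35 = 81.94 kPa.
Pore pressure: u = 9.81×(4.85 − 0.43) = 43.36 kPa.
Initial effective stress: σ'_0 = σ_v − u = 81.94 − 43.36 = 38.58 kPa.
Stress increase at mid-clay by the 2:1 spreading method:
Δσ = qBL/((B+z)(L+z)) = 220×2.9×2.9/((2.9+4.85)(2.9+4.85)) = 30.805 kPa
Final effective stress: σ'_f = σ'_0 + Δσ = 38.58 + 30.805 = 69.385 kPa.
Normally consolidated clay, so the full stress increment lies on the virgin compression line:
S_c = C_c·H/(1+e₀)·log₁₀(σ'_f/σ'_0) = 0.15×6.7/(1+0.74)×log₁₀(69.385/38.58)
    = 0.57759 × 0.2549 = 0.1472 m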